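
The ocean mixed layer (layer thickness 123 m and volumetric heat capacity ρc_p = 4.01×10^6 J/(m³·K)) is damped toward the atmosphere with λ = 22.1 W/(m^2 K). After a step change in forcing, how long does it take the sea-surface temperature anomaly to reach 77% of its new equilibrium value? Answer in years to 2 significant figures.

Areal heat capacity C = ρc_p × D = 4.01×10^6 × 123 = 4.93×10^8 J/(m^2 K).
τ = C / λ = 4.93×10^8 / 22.1 = 2.23×10^7 s.
Fraction reached: 1 − e^(−t/τ) = 0.77 ⇒ t = −τ ln(1 − 0.77) = τ × 1.47.
t = 3.28×10^7 s = 1.04 years.

1.0 years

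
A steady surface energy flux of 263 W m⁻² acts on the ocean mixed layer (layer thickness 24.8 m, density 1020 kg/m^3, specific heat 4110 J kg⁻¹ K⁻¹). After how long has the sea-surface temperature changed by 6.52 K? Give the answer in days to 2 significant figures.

30 days

Areal heat capacity C = ρ c_p D = 1020 × 4110 × 24.8 = 1.04×10^8 J/(m^2 K).
Time required: Δt = C ΔT / F = 1.04×10^8 × 6.52 / 263 = 2.58×10^6 s.
In days: 2.58×10^6 s / (86400 s/day) = 29.8 days.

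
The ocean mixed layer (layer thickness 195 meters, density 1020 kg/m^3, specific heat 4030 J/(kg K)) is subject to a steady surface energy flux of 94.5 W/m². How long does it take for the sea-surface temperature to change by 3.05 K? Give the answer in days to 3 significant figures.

299 days

Areal heat capacity C = ρ c_p D = 1020 × 4030 × 195 = 8.02×10^8 J m⁻² K⁻¹.
Time required: Δt = C ΔT / F = 8.02×10^8 × 3.05 / 94.5 = 2.59×10^7 s.
In days: 2.59×10^7 s / (86400 s/day) = 299 days.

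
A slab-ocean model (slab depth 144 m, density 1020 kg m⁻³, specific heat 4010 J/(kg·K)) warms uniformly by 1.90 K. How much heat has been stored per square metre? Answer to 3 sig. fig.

1.12×10^9

Areal heat capacity C = ρ c_p D = 1020 × 4010 × 144 = 5.89×10^8 J/(m^2 K).
ΔQ = C ΔT = 5.89×10^8 × 1.90 = 1.12×10^9 J/m².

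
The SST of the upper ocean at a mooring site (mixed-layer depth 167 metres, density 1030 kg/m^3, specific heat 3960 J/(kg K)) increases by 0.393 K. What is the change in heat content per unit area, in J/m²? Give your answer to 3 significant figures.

Areal heat capacity C = ρ c_p D = 1030 × 3960 × 167 = 6.81×10^8 J m⁻² K⁻¹.
ΔQ = C ΔT = 6.81×10^8 × 0.393 = 2.68×10^8 J/m².

2.68×10^8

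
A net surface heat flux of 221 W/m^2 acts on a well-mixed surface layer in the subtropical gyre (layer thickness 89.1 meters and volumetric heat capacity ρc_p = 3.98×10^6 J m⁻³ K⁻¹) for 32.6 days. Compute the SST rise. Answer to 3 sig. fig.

1.76 K

Areal heat capacity C = ρc_p × D = 3.98×10^6 × 89.1 = 3.55×10^8 J m⁻² K⁻¹.
Net heat input Q = F Δt = 221 × (32.6 days × 86400 s/day) = 6.22×10^8 J/m².
ΔT = Q / C = 6.22×10^8 / 3.55×10^8 = 1.76 K.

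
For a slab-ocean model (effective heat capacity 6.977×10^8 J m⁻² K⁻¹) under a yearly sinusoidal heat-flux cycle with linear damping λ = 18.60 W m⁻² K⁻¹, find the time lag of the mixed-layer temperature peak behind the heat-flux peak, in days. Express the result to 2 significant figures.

Areal heat capacity C = 6.977×10^8 J m⁻² K⁻¹ (given).
ω = 2π / 3.15×10^7 s = 1.99×10^-7 s⁻¹.
Phase lag φ = arctan(Cω/λ) = arctan(139/18.60) = 1.44 rad.
Time lag = φ / ω = 1.44 / 1.99×10^-7 = 7.22×10^6 s = 83.5 days.

84 days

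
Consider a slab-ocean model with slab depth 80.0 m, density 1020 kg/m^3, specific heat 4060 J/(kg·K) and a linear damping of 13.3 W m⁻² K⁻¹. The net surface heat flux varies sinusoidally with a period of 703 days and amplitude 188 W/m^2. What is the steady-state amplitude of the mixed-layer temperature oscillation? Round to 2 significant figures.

5.1 K

Areal heat capacity C = ρ c_p D = 1020 × 4060 × 80.0 = 3.31×10^8 J m⁻² K⁻¹.
Angular frequency ω = 2π / T = 2π / 6.07×10^7 s = 1.03×10^-7 s⁻¹.
√((Cω)² + λ²) = √((34.3)² + 13.3²) = 36.8 W/(m²·K).
Amplitude A = F₀ / √((Cω)²+λ²) = 188 / 36.8 = 5.11 K.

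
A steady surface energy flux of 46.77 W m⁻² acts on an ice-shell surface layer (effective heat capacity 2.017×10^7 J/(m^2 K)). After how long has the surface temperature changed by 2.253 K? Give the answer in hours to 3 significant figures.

270 hours

Areal heat capacity C = 2.017×10^7 J/(m^2 K) (given).
Time required: Δt = C ΔT / F = 2.02×10^7 × 2.253 / 46.77 = 9.72×10^5 s.
In hours: 9.72×10^5 s / (3600 s/hour) = 270 hours.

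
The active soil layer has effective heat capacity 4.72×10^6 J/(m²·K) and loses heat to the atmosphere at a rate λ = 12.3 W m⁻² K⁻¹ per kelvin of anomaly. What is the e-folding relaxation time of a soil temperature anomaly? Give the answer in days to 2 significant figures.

4.4 days

Areal heat capacity C = 4.72×10^6 J/(m²·K) (given).
Relaxation time τ = C / λ = 4.72×10^6 / 12.3 = 3.84×10^5 s.
In days: 3.84×10^5 s / (86400 s/day) = 4.44 days.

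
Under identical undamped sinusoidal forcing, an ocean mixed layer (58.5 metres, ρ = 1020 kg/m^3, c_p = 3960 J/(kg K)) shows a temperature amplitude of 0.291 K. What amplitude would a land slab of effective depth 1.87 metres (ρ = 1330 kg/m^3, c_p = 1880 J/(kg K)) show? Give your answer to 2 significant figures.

C_ocean = 2.36×10^8 J/(m²·K); C_land = 4.68×10^6 J/(m²·K).
A ∝ 1/C ⇒ A_land = A_ocean × C_ocean/C_land = 0.291 × 50.5 = 14.7 K.

15 K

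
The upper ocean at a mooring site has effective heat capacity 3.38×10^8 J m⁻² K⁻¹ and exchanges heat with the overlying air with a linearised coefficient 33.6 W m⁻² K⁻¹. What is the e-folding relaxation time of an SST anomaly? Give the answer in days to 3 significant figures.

116 days

Areal heat capacity C = 3.38×10^8 J m⁻² K⁻¹ (given).
Relaxation time τ = C / λ = 3.38×10^8 / 33.6 = 1.01×10^7 s.
In days: 1.01×10^7 s / (86400 s/day) = 116 days.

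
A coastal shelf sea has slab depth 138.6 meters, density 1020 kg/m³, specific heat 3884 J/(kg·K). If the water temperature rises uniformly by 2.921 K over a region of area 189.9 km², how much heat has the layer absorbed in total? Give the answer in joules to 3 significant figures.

Areal heat capacity C = ρ c_p D = 1020 × 3884 × 138.6 = 5.49×10^8 J/(m²·K).
Heat per unit area: q = C ΔT = 5.49×10^8 × 2.921 = 1.60×10^9 J/m².
Total heat: Q = q × A = 1.60×10^9 × (189.9 × 10⁶ m²) = 3.05×10^17 J.

3.05×10^17 J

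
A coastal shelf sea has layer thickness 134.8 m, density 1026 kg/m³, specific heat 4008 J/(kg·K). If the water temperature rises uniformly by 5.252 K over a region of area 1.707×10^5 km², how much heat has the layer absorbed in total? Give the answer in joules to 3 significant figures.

Areal heat capacity C = ρ c_p D = 1026 × 4008 × 134.8 = 5.54×10^8 J m⁻² K⁻¹.
Heat per unit area: q = C ΔT = 5.54×10^8 × 5.252 = 2.91×10^9 J/m².
Total heat: Q = q × A = 2.91×10^9 × (1.707×10^5 × 10⁶ m²) = 4.97×10^20 J.

4.97×10^20 J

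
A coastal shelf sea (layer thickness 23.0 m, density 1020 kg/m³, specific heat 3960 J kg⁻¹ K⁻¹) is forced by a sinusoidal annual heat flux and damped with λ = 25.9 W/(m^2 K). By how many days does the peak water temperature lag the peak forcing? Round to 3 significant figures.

Areal heat capacity C = ρ c_p D = 1020 × 3960 × 23.0 = 9.29×10^7 J/(m²·K).
ω = 2π / 3.15×10^7 s = 1.99×10^-7 s⁻¹.
Phase lag φ = arctan(Cω/λ) = arctan(18.5/25.9) = 0.620 rad.
Time lag = φ / ω = 0.620 / 1.99×10^-7 = 3.11×10^6 s = 36.0 days.

36.0 days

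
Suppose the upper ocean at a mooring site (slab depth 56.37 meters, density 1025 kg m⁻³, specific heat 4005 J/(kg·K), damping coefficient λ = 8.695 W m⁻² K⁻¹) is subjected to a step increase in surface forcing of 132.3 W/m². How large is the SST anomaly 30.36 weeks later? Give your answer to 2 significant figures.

7.6 K

Areal heat capacity C = ρ c_p D = 1025 × 4005 × 56.37 = 2.31×10^8 J/(m²·K).
τ = C / λ = 2.31×10^8 / 8.695 = 2.66×10^7 s.
Equilibrium anomaly ΔT_eq = F / λ = 132.3 / 8.695 = 15.2 K.
t = 30.36 weeks = 1.84×10^7 s, so t/τ = 0.690.
ΔT(t) = ΔT_eq (1 − e^(−t/τ)) = 15.2 × (1 − e^−0.690) = 7.58 K.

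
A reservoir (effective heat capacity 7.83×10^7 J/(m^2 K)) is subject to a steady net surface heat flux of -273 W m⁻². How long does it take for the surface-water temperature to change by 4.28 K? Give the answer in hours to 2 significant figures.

340 hours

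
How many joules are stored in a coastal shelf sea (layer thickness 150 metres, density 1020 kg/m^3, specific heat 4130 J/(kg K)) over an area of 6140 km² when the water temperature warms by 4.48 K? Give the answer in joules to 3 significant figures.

Areal heat capacity C = ρ c_p D = 1020 × 4130 × 150 = 6.32×10^8 J/(m^2 K).
Heat per unit area: q = C ΔT = 6.32×10^8 × 4.48 = 2.83×10^9 J/m².
Total heat: Q = q × A = 2.83×10^9 × (6140 × 10⁶ m²) = 1.74×10^19 J.

1.74×10^19 J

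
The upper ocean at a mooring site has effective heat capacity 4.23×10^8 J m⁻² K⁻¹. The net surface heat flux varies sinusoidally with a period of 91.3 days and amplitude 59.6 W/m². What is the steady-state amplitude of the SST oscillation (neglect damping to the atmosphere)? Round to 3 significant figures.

Areal heat capacity C = 4.23×10^8 J m⁻² K⁻¹ (given).
Angular frequency ω = 2π / T = 2π / 7.89×10^6 s = 7.97×10^-7 s⁻¹.
Cω = 4.23×10^8 × 7.97×10^-7 = 337 W/(m²·K).
Amplitude A = F₀ / (Cω) = 59.6 / 337 = 0.177 K.

0.177 K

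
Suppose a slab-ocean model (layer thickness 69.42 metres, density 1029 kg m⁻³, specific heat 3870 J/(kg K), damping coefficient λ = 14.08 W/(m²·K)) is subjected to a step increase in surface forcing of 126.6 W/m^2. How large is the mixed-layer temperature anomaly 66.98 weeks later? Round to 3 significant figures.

Areal heat capacity C = ρ c_p D = 1029 × 3870 × 69.42 = 2.76×10^8 J/(m^2 K).
τ = C / λ = 2.76×10^8 / 14.08 = 1.96×10^7 s.
Equilibrium anomaly ΔT_eq = F / λ = 126.6 / 14.08 = 8.99 K.
t = 66.98 weeks = 4.05×10^7 s, so t/τ = 2.06.
ΔT(t) = ΔT_eq (1 − e^(−t/τ)) = 8.99 × (1 − e^−2.06) = 7.85 K.

7.85 K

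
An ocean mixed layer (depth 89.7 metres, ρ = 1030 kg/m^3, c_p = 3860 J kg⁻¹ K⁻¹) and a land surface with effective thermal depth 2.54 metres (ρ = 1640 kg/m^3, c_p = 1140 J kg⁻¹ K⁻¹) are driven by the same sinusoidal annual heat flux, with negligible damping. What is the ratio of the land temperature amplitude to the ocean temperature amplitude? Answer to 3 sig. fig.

75.1

C_ocean = 1030 × 3860 × 89.7 = 3.57×10^8 J/(m²·K).
C_land = 1640 × 1140 × 2.54 = 4.75×10^6 J/(m²·K).
Undamped amplitude ∝ 1/C, so A_land/A_ocean = C_ocean/C_land = 75.1.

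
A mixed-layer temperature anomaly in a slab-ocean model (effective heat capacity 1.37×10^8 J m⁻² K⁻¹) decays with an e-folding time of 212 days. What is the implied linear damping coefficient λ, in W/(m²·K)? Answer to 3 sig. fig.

7.48

Areal heat capacity C = 1.37×10^8 J m⁻² K⁻¹ (given).
τ = 212 days = 1.83×10^7 s.
λ = C / τ = 1.37×10^8 / 1.83×10^7 = 7.48 W/(m²·K).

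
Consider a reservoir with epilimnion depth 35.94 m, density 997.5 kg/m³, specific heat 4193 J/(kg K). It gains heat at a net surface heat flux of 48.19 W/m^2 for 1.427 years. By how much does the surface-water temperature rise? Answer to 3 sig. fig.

Areal heat capacity C = ρ c_p D = 997.5 × 4193 × 35.94 = 1.50×10^8 J/(m²·K).
Net heat input Q = F Δt = 48.19 × (1.427 years × 3.156×10^7 s/year) = 2.17×10^9 J/m².
ΔT = Q / C = 2.17×10^9 / 1.50×10^8 = 14.4 K.

14.4 K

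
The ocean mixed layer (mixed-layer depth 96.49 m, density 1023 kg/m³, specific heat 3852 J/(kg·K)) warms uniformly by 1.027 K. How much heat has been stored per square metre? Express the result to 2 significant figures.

3.9×10^8

Areal heat capacity C = ρ c_p D = 1023 × 3852 × 96.49 = 3.80×10^8 J/(m^2 K).
ΔQ = C ΔT = 3.80×10^8 × 1.027 = 3.90×10^8 J/m².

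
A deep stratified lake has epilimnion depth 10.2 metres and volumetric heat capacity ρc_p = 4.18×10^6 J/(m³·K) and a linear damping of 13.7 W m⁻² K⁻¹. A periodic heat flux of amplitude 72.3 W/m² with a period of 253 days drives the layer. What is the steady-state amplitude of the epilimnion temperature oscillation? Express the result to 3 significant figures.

3.93 K

Areal heat capacity C = ρc_p × D = 4.18×10^6 × 10.2 = 4.26×10^7 J/(m^2 K).
Angular frequency ω = 2π / T = 2π / 2.19×10^7 s = 2.87×10^-7 s⁻¹.
√((Cω)² + λ²) = √((12.3)² + 13.7²) = 18.4 W/(m²·K).
Amplitude A = F₀ / √((Cω)²+λ²) = 72.3 / 18.4 = 3.93 K.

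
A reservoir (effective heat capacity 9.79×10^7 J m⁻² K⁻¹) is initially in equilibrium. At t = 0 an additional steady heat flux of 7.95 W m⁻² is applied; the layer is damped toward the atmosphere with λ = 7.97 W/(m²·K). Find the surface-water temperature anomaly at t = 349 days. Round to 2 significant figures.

0.91 K

Areal heat capacity C = 9.79×10^7 J m⁻² K⁻¹ (given).
τ = C / λ = 9.79×10^7 / 7.97 = 1.23×10^7 s.
Equilibrium anomaly ΔT_eq = F / λ = 7.95 / 7.97 = 0.997 K.
t = 349 days = 3.02×10^7 s, so t/τ = 2.45.
ΔT(t) = ΔT_eq (1 − e^(−t/τ)) = 0.997 × (1 − e^−2.45) = 0.912 K.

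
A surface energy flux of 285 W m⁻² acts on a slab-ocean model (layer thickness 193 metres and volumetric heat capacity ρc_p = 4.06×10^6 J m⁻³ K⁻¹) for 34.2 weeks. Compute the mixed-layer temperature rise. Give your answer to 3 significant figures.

7.52 K

Areal heat capacity C = ρc_p × D = 4.06×10^6 × 193 = 7.84×10^8 J/(m^2 K).
Net heat input Q = F Δt = 285 × (34.2 weeks × 6.048×10^5 s/week) = 5.89×10^9 J/m².
ΔT = Q / C = 5.89×10^9 / 7.84×10^8 = 7.52 K.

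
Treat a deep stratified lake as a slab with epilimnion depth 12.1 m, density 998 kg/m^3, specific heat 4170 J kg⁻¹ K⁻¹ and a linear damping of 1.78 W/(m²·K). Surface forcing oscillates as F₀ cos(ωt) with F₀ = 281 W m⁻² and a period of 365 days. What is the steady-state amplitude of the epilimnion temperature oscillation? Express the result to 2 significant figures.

Areal heat capacity C = ρ c_p D = 998 × 4170 × 12.1 = 5.04×10^7 J/(m^2 K).
Angular frequency ω = 2π / T = 2π / 3.15×10^7 s = 1.99×10^-7 s⁻¹.
√((Cω)² + λ²) = √((10.0)² + 1.78²) = 10.2 W/(m²·K).
Amplitude A = F₀ / √((Cω)²+λ²) = 281 / 10.2 = 27.6 K.

28 K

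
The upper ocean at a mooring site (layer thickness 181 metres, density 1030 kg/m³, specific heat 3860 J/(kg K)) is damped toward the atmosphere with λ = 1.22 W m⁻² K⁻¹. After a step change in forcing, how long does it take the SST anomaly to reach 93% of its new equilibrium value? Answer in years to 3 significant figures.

Areal heat capacity C = ρ c_p D = 1030 × 3860 × 181 = 7.20×10^8 J m⁻² K⁻¹.
τ = C / λ = 7.20×10^8 / 1.22 = 5.90×10^8 s.
Fraction reached: 1 − e^(−t/τ) = 0.93 ⇒ t = −τ ln(1 − 0.93) = τ × 2.66.
t = 1.57×10^9 s = 49.7 years.

49.7 years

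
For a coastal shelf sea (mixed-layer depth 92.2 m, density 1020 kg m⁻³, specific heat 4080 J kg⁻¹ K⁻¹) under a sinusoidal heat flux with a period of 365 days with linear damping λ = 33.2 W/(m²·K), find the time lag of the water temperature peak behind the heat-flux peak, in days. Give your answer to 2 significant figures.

67 days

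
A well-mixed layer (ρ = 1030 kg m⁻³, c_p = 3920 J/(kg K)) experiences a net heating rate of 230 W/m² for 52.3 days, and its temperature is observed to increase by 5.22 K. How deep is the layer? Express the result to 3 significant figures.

49.3 m

Heat input Q = F Δt = 230 × 4.52×10^6 s = 1.04×10^9 J/m².
Required areal heat capacity C = Q / ΔT = 1.99×10^8 J/(m²·K).
Depth D = C / (ρ c_p) = 1.99×10^8 / (1030 × 3920) = 49.3 m.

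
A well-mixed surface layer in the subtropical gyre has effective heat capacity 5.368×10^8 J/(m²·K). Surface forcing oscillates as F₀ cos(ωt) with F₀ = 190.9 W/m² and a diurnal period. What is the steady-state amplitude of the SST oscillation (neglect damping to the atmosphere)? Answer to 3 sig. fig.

Areal heat capacity C = 5.368×10^8 J/(m²·K) (given).
Angular frequency ω = 2π / T = 2π / 86400 s = 7.27×10^-5 s⁻¹.
Cω = 5.37×10^8 × 7.27×10^-5 = 39000 W/(m²·K).
Amplitude A = F₀ / (Cω) = 190.9 / 39000 = 0.00489 K.

0.00489 K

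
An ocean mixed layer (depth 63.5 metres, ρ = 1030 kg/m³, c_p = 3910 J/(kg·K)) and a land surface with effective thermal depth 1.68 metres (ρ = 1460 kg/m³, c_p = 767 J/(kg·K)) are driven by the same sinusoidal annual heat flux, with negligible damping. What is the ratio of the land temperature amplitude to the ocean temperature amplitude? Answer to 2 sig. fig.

C_ocean = 1030 × 3910 × 63.5 = 2.56×10^8 J/(m²·K).
C_land = 1460 × 767 × 1.68 = 1.88×10^6 J/(m²·K).
Undamped amplitude ∝ 1/C, so A_land/A_ocean = C_ocean/C_land = 136.

140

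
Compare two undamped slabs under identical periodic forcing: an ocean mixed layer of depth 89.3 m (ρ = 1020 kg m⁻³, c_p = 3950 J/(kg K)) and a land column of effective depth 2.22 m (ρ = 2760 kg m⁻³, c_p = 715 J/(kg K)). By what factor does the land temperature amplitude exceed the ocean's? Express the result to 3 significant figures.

82.1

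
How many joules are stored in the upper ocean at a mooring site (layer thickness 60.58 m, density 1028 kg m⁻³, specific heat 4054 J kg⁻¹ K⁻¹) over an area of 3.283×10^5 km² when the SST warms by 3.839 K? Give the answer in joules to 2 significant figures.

Areal heat capacity C = ρ c_p D = 1028 × 4054 × 60.58 = 2.52×10^8 J/(m²·K).
Heat per unit area: q = C ΔT = 2.52×10^8 × 3.839 = 9.69×10^8 J/m².
Total heat: Q = q × A = 9.69×10^8 × (3.283×10^5 × 10⁶ m²) = 3.18×10^20 J.

3.2×10^20 J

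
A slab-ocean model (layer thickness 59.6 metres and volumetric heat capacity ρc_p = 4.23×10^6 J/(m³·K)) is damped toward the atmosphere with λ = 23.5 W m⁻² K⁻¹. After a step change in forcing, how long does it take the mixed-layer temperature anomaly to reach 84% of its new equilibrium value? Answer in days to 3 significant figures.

Areal heat capacity C = ρc_p × D = 4.23×10^6 × 59.6 = 2.52×10^8 J/(m²·K).
τ = C / λ = 2.52×10^8 / 23.5 = 1.07×10^7 s.
Fraction reached: 1 − e^(−t/τ) = 0.84 ⇒ t = −τ ln(1 − 0.84) = τ × 1.83.
t = 1.97×10^7 s = 228 days.

228 days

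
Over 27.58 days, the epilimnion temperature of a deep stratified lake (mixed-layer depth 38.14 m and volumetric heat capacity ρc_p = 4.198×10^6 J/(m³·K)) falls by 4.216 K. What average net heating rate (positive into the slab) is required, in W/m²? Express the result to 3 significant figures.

Areal heat capacity C = ρc_p × D = 4.198×10^6 × 38.14 = 1.60×10^8 J/(m²·K).
Required heat per unit area: Q = C ΔT = 1.60×10^8 × -4.216 = -6.75×10^8 J/m².
Flux F = Q / Δt = -6.75×10^8 / 2.38×10^6 s = -283 W/m².

-283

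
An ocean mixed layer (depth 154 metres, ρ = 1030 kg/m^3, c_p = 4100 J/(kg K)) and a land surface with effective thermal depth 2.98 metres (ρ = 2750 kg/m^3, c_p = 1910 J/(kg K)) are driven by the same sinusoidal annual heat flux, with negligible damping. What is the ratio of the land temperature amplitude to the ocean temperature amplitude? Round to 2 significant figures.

42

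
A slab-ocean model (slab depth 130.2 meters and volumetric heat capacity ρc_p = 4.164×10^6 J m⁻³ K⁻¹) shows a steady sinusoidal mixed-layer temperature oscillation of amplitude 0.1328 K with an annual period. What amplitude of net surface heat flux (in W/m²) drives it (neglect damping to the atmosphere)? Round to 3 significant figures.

Areal heat capacity C = ρc_p × D = 4.164×10^6 × 130.2 = 5.42×10^8 J/(m^2 K).
ω = 2π / 3.15×10^7 s = 1.99×10^-7 s⁻¹.
Cω = 5.42×10^8 × 1.99×10^-7 = 108 W/(m²·K).
F₀ = A × Cω = 0.1328 × 108 = 14.3 W/m².

14.3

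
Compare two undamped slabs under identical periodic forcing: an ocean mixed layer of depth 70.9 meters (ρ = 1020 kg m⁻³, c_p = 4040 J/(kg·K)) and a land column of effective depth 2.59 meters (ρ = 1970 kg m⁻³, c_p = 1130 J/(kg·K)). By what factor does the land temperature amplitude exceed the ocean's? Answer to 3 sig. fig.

50.7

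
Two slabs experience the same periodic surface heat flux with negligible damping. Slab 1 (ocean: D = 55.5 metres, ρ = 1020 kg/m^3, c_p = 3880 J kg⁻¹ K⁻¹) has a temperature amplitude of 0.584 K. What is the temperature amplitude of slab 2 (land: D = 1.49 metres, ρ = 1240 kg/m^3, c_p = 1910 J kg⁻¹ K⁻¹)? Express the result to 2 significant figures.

36 K

C_ocean = 2.20×10^8 J/(m²·K); C_land = 3.53×10^6 J/(m²·K).
A ∝ 1/C ⇒ A_land = A_ocean × C_ocean/C_land = 0.584 × 62.2 = 36.3 K.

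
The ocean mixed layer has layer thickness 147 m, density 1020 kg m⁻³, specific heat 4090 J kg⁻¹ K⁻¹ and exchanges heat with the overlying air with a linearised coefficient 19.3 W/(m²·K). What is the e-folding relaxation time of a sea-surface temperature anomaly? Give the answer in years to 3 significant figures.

Areal heat capacity C = ρ c_p D = 1020 × 4090 × 147 = 6.13×10^8 J m⁻² K⁻¹.
Relaxation time τ = C / λ = 6.13×10^8 / 19.3 = 3.18×10^7 s.
In years: 3.18×10^7 s / (3.156×10^7 s/year) = 1.01 years.

1.01 years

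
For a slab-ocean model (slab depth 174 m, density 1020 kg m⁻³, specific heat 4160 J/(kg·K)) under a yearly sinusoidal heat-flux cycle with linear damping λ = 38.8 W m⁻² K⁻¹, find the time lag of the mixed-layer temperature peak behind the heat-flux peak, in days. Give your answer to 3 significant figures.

76.3 days

Areal heat capacity C = ρ c_p D = 1020 × 4160 × 174 = 7.38×10^8 J/(m²·K).
ω = 2π / 3.15×10^7 s = 1.99×10^-7 s⁻¹.
Phase lag φ = arctan(Cω/λ) = arctan(147/38.8) = 1.31 rad.
Time lag = φ / ω = 1.31 / 1.99×10^-7 = 6.59×10^6 s = 76.3 days.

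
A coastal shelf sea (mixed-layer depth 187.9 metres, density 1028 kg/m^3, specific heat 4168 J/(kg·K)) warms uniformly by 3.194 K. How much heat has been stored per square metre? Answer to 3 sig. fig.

2.57×10^9

Areal heat capacity C = ρ c_p D = 1028 × 4168 × 187.9 = 8.05×10^8 J/(m²·K).
ΔQ = C ΔT = 8.05×10^8 × 3.194 = 2.57×10^9 J/m².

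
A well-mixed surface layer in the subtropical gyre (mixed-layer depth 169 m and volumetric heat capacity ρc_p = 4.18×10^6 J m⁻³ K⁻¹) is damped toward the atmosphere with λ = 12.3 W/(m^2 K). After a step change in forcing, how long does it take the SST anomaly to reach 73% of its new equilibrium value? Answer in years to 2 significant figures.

2.4 years

Areal heat capacity C = ρc_p × D = 4.18×10^6 × 169 = 7.06×10^8 J/(m²·K).
τ = C / λ = 7.06×10^8 / 12.3 = 5.74×10^7 s.
Fraction reached: 1 − e^(−t/τ) = 0.73 ⇒ t = −τ ln(1 − 0.73) = τ × 1.31.
t = 7.52×10^7 s = 2.38 years.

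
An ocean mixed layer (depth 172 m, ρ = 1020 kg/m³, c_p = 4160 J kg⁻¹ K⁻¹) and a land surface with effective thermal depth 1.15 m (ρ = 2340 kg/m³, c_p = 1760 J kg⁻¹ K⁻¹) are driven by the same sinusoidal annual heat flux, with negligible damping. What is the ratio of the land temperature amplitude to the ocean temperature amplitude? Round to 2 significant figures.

150

C_ocean = 1020 × 4160 × 172 = 7.30×10^8 J/(m²·K).
C_land = 2340 × 1760 × 1.15 = 4.74×10^6 J/(m²·K).
Undamped amplitude ∝ 1/C, so A_land/A_ocean = C_ocean/C_land = 154.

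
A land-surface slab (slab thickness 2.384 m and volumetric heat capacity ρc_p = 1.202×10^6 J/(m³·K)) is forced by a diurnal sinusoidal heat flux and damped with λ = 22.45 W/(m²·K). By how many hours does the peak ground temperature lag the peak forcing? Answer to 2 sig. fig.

Areal heat capacity C = ρc_p × D = 1.202×10^6 × 2.384 = 2.87×10^6 J m⁻² K⁻¹.
ω = 2π / 86400 s = 7.27×10^-5 s⁻¹.
Phase lag φ = arctan(Cω/λ) = arctan(208/22.45) = 1.46 rad.
Time lag = φ / ω = 1.46 / 7.27×10^-5 = 20100 s = 5.59 hours.

5.6 hours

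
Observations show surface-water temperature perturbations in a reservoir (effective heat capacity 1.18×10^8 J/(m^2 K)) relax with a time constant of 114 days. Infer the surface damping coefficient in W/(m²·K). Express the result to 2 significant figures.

12

Areal heat capacity C = 1.18×10^8 J/(m^2 K) (given).
τ = 114 days = 9.85×10^6 s.
λ = C / τ = 1.18×10^8 / 9.85×10^6 = 12.0 W/(m²·K).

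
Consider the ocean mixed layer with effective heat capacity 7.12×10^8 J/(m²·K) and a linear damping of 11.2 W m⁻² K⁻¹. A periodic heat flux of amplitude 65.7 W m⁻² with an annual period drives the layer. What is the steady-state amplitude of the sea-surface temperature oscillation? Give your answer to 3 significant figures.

Areal heat capacity C = 7.12×10^8 J/(m²·K) (given).
Angular frequency ω = 2π / T = 2π / 3.15×10^7 s = 1.99×10^-7 s⁻¹.
√((Cω)² + λ²) = √((142)² + 11.2²) = 142 W/(m²·K).
Amplitude A = F₀ / √((Cω)²+λ²) = 65.7 / 142 = 0.462 K.

0.462 K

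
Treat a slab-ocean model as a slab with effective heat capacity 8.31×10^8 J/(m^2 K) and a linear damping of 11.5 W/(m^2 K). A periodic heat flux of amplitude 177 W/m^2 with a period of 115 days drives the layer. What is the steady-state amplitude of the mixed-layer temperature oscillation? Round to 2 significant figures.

0.34 K

Areal heat capacity C = 8.31×10^8 J/(m^2 K) (given).
Angular frequency ω = 2π / T = 2π / 9.94×10^6 s = 6.32×10^-7 s⁻¹.
√((Cω)² + λ²) = √((525)² + 11.5²) = 526 W/(m²·K).
Amplitude A = F₀ / √((Cω)²+λ²) = 177 / 526 = 0.337 K.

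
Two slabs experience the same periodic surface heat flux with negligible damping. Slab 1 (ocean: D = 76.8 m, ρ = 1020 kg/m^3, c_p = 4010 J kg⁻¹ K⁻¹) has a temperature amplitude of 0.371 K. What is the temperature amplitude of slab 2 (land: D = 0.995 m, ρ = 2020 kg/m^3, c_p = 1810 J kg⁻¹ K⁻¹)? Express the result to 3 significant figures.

C_ocean = 3.14×10^8 J/(m²·K); C_land = 3.64×10^6 J/(m²·K).
A ∝ 1/C ⇒ A_land = A_ocean × C_ocean/C_land = 0.371 × 86.3 = 32.0 K.

32.0 K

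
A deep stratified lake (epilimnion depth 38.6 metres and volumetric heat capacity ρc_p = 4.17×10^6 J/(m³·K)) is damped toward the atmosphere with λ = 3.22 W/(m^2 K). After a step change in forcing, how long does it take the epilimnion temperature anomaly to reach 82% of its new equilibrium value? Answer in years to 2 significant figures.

Areal heat capacity C = ρc_p × D = 4.17×10^6 × 38.6 = 1.61×10^8 J/(m^2 K).
τ = C / λ = 1.61×10^8 / 3.22 = 5.00×10^7 s.
Fraction reached: 1 − e^(−t/τ) = 0.82 ⇒ t = −τ ln(1 − 0.82) = τ × 1.71.
t = 8.57×10^7 s = 2.72 years.

2.7 years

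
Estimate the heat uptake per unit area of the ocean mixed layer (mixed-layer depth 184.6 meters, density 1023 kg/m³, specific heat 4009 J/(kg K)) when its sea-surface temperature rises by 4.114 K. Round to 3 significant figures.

Areal heat capacity C = ρ c_p D = 1023 × 4009 × 184.6 = 7.57×10^8 J m⁻² K⁻¹.
ΔQ = C ΔT = 7.57×10^8 × 4.114 = 3.11×10^9 J/m².

3.11×10^9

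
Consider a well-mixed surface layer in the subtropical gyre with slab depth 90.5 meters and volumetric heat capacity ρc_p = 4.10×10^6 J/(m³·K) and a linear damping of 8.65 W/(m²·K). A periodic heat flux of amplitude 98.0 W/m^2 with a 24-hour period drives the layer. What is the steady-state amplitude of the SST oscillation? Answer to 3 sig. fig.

0.00363 K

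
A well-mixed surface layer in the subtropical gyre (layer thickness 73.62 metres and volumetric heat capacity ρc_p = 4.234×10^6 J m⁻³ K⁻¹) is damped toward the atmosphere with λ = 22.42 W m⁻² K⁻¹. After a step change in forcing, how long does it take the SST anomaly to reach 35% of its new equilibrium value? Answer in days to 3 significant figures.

69.3 days

Areal heat capacity C = ρc_p × D = 4.234×10^6 × 73.62 = 3.12×10^8 J/(m^2 K).
τ = C / λ = 3.12×10^8 / 22.42 = 1.39×10^7 s.
Fraction reached: 1 − e^(−t/τ) = 0.35 ⇒ t = −τ ln(1 − 0.35) = τ × 0.431.
t = 5.99×10^6 s = 69.3 days.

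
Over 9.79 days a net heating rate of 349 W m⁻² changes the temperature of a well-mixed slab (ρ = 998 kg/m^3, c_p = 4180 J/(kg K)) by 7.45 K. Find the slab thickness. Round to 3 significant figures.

9.50 m

Heat input Q = F Δt = 349 × 8.46×10^5 s = 2.95×10^8 J/m².
Required areal heat capacity C = Q / ΔT = 3.96×10^7 J/(m²·K).
Depth D = C / (ρ c_p) = 3.96×10^7 / (998 × 4180) = 9.50 m.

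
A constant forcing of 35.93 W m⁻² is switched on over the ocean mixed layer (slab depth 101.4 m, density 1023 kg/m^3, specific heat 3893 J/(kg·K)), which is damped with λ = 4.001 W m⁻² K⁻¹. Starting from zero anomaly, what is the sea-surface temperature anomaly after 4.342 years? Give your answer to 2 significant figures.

Areal heat capacity C = ρ c_p D = 1023 × 3893 × 101.4 = 4.04×10^8 J m⁻² K⁻¹.
τ = C / λ = 4.04×10^8 / 4.001 = 1.01×10^8 s.
Equilibrium anomaly ΔT_eq = F / λ = 35.93 / 4.001 = 8.98 K.
t = 4.342 years = 1.37×10^8 s, so t/τ = 1.36.
ΔT(t) = ΔT_eq (1 − e^(−t/τ)) = 8.98 × (1 − e^−1.36) = 6.67 K.

6.7 K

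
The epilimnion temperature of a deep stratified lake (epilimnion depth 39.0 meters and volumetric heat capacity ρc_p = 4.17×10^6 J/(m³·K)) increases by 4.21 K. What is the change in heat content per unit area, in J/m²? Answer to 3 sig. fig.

6.85×10^8

Areal heat capacity C = ρc_p × D = 4.17×10^6 × 39.0 = 1.63×10^8 J/(m²·K).
ΔQ = C ΔT = 1.63×10^8 × 4.21 = 6.85×10^8 J/m².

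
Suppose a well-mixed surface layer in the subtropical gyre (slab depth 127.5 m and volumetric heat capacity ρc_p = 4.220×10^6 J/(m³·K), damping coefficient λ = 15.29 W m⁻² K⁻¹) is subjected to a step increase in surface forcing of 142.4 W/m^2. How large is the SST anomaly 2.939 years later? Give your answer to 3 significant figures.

Areal heat capacity C = ρc_p × D = 4.220×10^6 × 127.5 = 5.38×10^8 J/(m^2 K).
τ = C / λ = 5.38×10^8 / 15.29 = 3.52×10^7 s.
Equilibrium anomaly ΔT_eq = F / λ = 142.4 / 15.29 = 9.31 K.
t = 2.939 years = 9.27×10^7 s, so t/τ = 2.64.
ΔT(t) = ΔT_eq (1 − e^(−t/τ)) = 9.31 × (1 − e^−2.64) = 8.65 K.

8.65 K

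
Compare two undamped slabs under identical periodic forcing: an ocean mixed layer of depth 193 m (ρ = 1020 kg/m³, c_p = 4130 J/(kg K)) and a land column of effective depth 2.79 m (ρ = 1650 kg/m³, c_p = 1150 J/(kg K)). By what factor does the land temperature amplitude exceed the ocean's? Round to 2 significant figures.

C_ocean = 1020 × 4130 × 193 = 8.13×10^8 J/(m²·K).
C_land = 1650 × 1150 × 2.79 = 5.29×10^6 J/(m²·K).
Undamped amplitude ∝ 1/C, so A_land/A_ocean = C_ocean/C_land = 154.

150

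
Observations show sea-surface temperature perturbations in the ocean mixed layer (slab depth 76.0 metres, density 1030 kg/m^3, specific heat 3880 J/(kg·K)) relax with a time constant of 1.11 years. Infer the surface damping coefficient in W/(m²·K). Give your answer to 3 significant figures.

8.67

Areal heat capacity C = ρ c_p D = 1030 × 3880 × 76.0 = 3.04×10^8 J/(m^2 K).
τ = 1.11 years = 3.50×10^7 s.
λ = C / τ = 3.04×10^8 / 3.50×10^7 = 8.67 W/(m²·K).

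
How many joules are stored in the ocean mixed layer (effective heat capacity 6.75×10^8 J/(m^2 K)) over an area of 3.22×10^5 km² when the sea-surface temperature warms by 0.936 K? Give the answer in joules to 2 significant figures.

2.0×10^20 J

Areal heat capacity C = 6.75×10^8 J/(m^2 K) (given).
Heat per unit area: q = C ΔT = 6.75×10^8 × 0.936 = 6.32×10^8 J/m².
Total heat: Q = q × A = 6.32×10^8 × (3.22×10^5 × 10⁶ m²) = 2.03×10^20 J.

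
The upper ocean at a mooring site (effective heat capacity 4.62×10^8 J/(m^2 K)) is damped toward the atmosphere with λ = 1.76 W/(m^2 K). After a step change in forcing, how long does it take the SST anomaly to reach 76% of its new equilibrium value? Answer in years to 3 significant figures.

11.9 years

Areal heat capacity C = 4.62×10^8 J/(m^2 K) (given).
τ = C / λ = 4.62×10^8 / 1.76 = 2.62×10^8 s.
Fraction reached: 1 − e^(−t/τ) = 0.76 ⇒ t = −τ ln(1 − 0.76) = τ × 1.43.
t = 3.75×10^8 s = 11.9 years.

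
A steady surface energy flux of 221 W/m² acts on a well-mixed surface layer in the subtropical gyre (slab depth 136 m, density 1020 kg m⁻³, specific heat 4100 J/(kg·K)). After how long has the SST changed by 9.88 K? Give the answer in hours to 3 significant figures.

Areal heat capacity C = ρ c_p D = 1020 × 4100 × 136 = 5.69×10^8 J m⁻² K⁻¹.
Time required: Δt = C ΔT / F = 5.69×10^8 × 9.88 / 221 = 2.54×10^7 s.
In hours: 2.54×10^7 s / (3600 s/hour) = 7060 hours.

7060 hours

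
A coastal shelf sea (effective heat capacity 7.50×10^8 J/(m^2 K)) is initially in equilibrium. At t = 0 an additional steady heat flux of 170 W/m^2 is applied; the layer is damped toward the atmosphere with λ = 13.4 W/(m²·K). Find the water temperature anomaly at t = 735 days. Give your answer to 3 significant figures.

8.61 K

Areal heat capacity C = 7.50×10^8 J/(m^2 K) (given).
τ = C / λ = 7.50×10^8 / 13.4 = 5.60×10^7 s.
Equilibrium anomaly ΔT_eq = F / λ = 170 / 13.4 = 12.7 K.
t = 735 days = 6.35×10^7 s, so t/τ = 1.13.
ΔT(t) = ΔT_eq (1 − e^(−t/τ)) = 12.7 × (1 − e^−1.13) = 8.61 K.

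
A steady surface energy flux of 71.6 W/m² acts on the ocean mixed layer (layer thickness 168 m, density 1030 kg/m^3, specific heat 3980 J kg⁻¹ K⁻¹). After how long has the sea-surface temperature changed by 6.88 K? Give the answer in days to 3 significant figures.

Areal heat capacity C = ρ c_p D = 1030 × 3980 × 168 = 6.89×10^8 J/(m²·K).
Time required: Δt = C ΔT / F = 6.89×10^8 × 6.88 / 71.6 = 6.62×10^7 s.
In days: 6.62×10^7 s / (86400 s/day) = 766 days.

766 days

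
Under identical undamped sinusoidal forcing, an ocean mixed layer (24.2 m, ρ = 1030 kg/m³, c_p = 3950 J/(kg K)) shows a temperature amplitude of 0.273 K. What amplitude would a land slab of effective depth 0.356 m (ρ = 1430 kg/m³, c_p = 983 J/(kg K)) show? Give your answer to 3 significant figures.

C_ocean = 9.85×10^7 J/(m²·K); C_land = 5.00×10^5 J/(m²·K).
A ∝ 1/C ⇒ A_land = A_ocean × C_ocean/C_land = 0.273 × 197 = 53.7 K.

53.7 K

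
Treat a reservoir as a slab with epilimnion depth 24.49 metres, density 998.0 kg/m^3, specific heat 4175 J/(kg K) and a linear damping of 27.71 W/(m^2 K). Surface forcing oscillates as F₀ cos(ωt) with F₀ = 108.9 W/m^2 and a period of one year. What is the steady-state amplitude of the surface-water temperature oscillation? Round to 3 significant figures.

Areal heat capacity C = ρ c_p D = 998.0 × 4175 × 24.49 = 1.02×10^8 J m⁻² K⁻¹.
Angular frequency ω = 2π / T = 2π / 3.15×10^7 s = 1.99×10^-7 s⁻¹.
√((Cω)² + λ²) = √((20.3)² + 27.71²) = 34.4 W/(m²·K).
Amplitude A = F₀ / √((Cω)²+λ²) = 108.9 / 34.4 = 3.17 K.

3.17 K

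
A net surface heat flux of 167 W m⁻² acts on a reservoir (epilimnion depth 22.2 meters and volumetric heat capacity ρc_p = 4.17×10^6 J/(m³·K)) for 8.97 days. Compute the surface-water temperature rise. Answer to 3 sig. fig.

1.40 K

Areal heat capacity C = ρc_p × D = 4.17×10^6 × 22.2 = 9.26×10^7 J/(m^2 K).
Net heat input Q = F Δt = 167 × (8.97 days × 86400 s/day) = 1.29×10^8 J/m².
ΔT = Q / C = 1.29×10^8 / 9.26×10^7 = 1.40 K.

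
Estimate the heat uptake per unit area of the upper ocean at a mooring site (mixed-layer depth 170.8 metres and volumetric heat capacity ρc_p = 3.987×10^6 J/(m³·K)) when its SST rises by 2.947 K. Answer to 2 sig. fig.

2.0×10^9

Areal heat capacity C = ρc_p × D = 3.987×10^6 × 170.8 = 6.81×10^8 J/(m^2 K).
ΔQ = C ΔT = 6.81×10^8 × 2.947 = 2.01×10^9 J/m².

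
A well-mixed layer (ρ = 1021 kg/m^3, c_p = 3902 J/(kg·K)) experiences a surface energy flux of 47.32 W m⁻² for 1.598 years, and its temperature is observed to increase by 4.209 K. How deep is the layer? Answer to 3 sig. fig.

Heat input Q = F Δt = 47.32 × 5.04×10^7 s = 2.39×10^9 J/m².
Required areal heat capacity C = Q / ΔT = 5.67×10^8 J/(m²·K).
Depth D = C / (ρ c_p) = 5.67×10^8 / (1021 × 3902) = 142 m.

142 m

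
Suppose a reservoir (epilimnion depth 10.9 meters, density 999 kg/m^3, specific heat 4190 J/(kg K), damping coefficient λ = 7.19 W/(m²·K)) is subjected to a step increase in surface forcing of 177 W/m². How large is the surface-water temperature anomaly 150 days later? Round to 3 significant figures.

Areal heat capacity C = ρ c_p D = 999 × 4190 × 10.9 = 4.56×10^7 J/(m²·K).
τ = C / λ = 4.56×10^7 / 7.19 = 6.35×10^6 s.
Equilibrium anomaly ΔT_eq = F / λ = 177 / 7.19 = 24.6 K.
t = 150 days = 1.30×10^7 s, so t/τ = 2.04.
ΔT(t) = ΔT_eq (1 − e^(−t/τ)) = 24.6 × (1 − e^−2.04) = 21.4 K.

21.4 K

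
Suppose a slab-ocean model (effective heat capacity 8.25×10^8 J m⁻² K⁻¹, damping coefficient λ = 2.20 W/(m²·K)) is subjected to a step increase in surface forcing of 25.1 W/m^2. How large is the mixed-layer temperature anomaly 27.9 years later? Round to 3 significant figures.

Areal heat capacity C = 8.25×10^8 J m⁻² K⁻¹ (given).
τ = C / λ = 8.25×10^8 / 2.20 = 3.75×10^8 s.
Equilibrium anomaly ΔT_eq = F / λ = 25.1 / 2.20 = 11.4 K.
t = 27.9 years = 8.80×10^8 s, so t/τ = 2.35.
ΔT(t) = ΔT_eq (1 − e^(−t/τ)) = 11.4 × (1 − e^−2.35) = 10.3 K.

10.3 K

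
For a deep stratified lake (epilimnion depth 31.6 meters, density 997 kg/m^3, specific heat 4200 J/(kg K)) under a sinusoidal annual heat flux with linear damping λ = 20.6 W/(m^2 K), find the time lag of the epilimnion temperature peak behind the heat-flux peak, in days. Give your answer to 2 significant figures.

Areal heat capacity C = ρ c_p D = 997 × 4200 × 31.6 = 1.32×10^8 J/(m^2 K).
ω = 2π / 3.15×10^7 s = 1.99×10^-7 s⁻¹.
Phase lag φ = arctan(Cω/λ) = arctan(26.4/20.6) = 0.908 rad.
Time lag = φ / ω = 0.908 / 1.99×10^-7 = 4.55×10^6 s = 52.7 days.

53 days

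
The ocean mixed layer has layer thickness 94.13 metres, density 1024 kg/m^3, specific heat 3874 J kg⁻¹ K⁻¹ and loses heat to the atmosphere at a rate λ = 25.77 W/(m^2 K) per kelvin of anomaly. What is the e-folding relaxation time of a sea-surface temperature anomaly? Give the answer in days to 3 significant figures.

168 days

Areal heat capacity C = ρ c_p D = 1024 × 3874 × 94.13 = 3.73×10^8 J/(m^2 K).
Relaxation time τ = C / λ = 3.73×10^8 / 25.77 = 1.45×10^7 s.
In days: 1.45×10^7 s / (86400 s/day) = 168 days.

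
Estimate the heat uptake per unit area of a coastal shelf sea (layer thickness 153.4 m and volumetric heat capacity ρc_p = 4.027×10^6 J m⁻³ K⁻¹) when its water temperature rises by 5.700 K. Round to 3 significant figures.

3.52×10^9

Areal heat capacity C = ρc_p × D = 4.027×10^6 × 153.4 = 6.18×10^8 J/(m^2 K).
ΔQ = C ΔT = 6.18×10^8 × 5.700 = 3.52×10^9 J/m².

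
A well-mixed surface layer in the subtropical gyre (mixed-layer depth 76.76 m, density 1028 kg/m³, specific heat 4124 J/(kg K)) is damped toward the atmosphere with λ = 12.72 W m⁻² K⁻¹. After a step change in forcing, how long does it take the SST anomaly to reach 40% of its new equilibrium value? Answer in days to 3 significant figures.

151 days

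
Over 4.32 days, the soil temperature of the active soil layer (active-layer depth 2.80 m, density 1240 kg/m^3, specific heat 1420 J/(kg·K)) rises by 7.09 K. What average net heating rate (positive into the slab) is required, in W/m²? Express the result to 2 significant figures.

Areal heat capacity C = ρ c_p D = 1240 × 1420 × 2.80 = 4.93×10^6 J/(m²·K).
Required heat per unit area: Q = C ΔT = 4.93×10^6 × 7.09 = 3.50×10^7 J/m².
Flux F = Q / Δt = 3.50×10^7 / 3.73×10^5 s = 93.7 W/m².

94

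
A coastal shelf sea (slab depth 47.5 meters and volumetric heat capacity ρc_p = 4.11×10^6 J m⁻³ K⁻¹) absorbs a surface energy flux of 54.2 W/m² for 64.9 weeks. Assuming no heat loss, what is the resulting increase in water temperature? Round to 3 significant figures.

Areal heat capacity C = ρc_p × D = 4.11×10^6 × 47.5 = 1.95×10^8 J/(m^2 K).
Net heat input Q = F Δt = 54.2 × (64.9 weeks × 6.048×10^5 s/week) = 2.13×10^9 J/m².
ΔT = Q / C = 2.13×10^9 / 1.95×10^8 = 10.9 K.

10.9 K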